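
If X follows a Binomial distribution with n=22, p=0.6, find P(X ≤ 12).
0.375648

We have X ~ Binomial(n=22, p=0.6).

The CDF gives us P(X ≤ k).

Using the CDF:
P(X ≤ 12) = 0.375648

This means there's approximately a 37.6% chance that X is at most 12.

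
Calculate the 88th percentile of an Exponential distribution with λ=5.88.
0.3606

We have X ~ Exponential(λ=5.88).

We want to find x such that P(X ≤ x) = 0.88.

This is the 88th percentile, which means 88% of values fall below this point.

Using the inverse CDF (quantile function):
x = F⁻¹(0.88) = 0.3606

Verification: P(X ≤ 0.3606) = 0.88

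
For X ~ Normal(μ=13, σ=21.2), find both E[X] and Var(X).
E[X] = 13.0000, Var(X) = 449.4400

We have X ~ Normal(μ=13, σ=21.2).

For a Normal distribution with μ=13, σ=21.2:

Expected value:
E[X] = 13.0000

Variance:
Var(X) = 449.4400

Standard deviation:
σ = √Var(X) = 21.2000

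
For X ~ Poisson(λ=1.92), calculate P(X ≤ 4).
0.954276

We have X ~ Poisson(λ=1.92).

The CDF gives us P(X ≤ k).

Using the CDF:
P(X ≤ 4) = 0.954276

This means there's approximately a 95.4% chance that X is at most 4.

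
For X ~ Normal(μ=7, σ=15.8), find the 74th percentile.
17.1649

We have X ~ Normal(μ=7, σ=15.8).

We want to find x such that P(X ≤ x) = 0.74.

This is the 74th percentile, which means 74% of values fall below this point.

Using the inverse CDF (quantile function):
x = F⁻¹(0.74) = 17.1649

Verification: P(X ≤ 17.1649) = 0.74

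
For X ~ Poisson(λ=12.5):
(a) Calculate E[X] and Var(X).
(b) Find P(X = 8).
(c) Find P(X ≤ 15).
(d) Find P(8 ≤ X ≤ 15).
(a) E[X] = 12.5000, Var(X) = 12.5000
(b) P(X = 8) = 0.055091
(c) P(X ≤ 15) = 0.806029
(d) P(8 ≤ X ≤ 15) = 0.736204

We have X ~ Poisson(λ=12.5).

(a) Moments:
E[X] = 12.5000
Var(X) = 12.5000
σ = √Var(X) = 3.5355

(b) Point probability using PMF:
P(X = 8) = 0.055091

(c) Cumulative probability using CDF:
P(X ≤ 15) = F(15) = 0.806029

(d) Range probability:
P(8 ≤ X ≤ 15) = P(X ≤ 15) - P(X ≤ 7)
                   = F(15) - F(7)
                   = 0.806029 - 0.069825
                   = 0.736204

This means approximately 73.6% of outcomes fall in the interval [8, 15].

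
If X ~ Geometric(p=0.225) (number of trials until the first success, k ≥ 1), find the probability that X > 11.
0.060579

We have X ~ Geometric(p=0.225) (number of trials until the first success, k ≥ 1).

P(X > 11) = 1 - P(X ≤ 11)
                = 1 - F(11)
                = 1 - 0.939421
                = 0.060579

So there's approximately a 6.1% chance that X exceeds 11.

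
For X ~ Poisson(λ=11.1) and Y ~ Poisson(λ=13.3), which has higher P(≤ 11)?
X has higher probability (P(X ≤ 11) = 0.5673 > P(Y ≤ 11) = 0.3234)

Compute P(≤ 11) for each distribution:

X ~ Poisson(λ=11.1):
P(X ≤ 11) = 0.5673

Y ~ Poisson(λ=13.3):
P(Y ≤ 11) = 0.3234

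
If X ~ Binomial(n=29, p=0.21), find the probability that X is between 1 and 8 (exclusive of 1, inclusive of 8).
0.853671

We have X ~ Binomial(n=29, p=0.21).

To find P(1 < X ≤ 8), we use:
P(1 < X ≤ 8) = P(X ≤ 8) - P(X ≤ 1)
                 = F(8) - F(1)
                 = 0.863028 - 0.009357
                 = 0.853671

So there's approximately a 85.4% chance that X falls in this range.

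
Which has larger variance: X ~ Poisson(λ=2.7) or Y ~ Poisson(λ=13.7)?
Y has larger variance (13.7000 > 2.7000)

Compute the variance for each distribution:

X ~ Poisson(λ=2.7):
Var(X) = 2.7000

Y ~ Poisson(λ=13.7):
Var(Y) = 13.7000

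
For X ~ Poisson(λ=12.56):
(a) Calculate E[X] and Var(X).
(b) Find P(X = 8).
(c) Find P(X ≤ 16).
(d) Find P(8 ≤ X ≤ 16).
(a) E[X] = 12.5600, Var(X) = 12.5600
(b) P(X = 8) = 0.053909
(c) P(X ≤ 16) = 0.865479
(d) P(8 ≤ X ≤ 16) = 0.797742

We have X ~ Poisson(λ=12.56).

(a) Moments:
E[X] = 12.5600
Var(X) = 12.5600
σ = √Var(X) = 3.5440

(b) Point probability using PMF:
P(X = 8) = 0.053909

(c) Cumulative probability using CDF:
P(X ≤ 16) = F(16) = 0.865479

(d) Range probability:
P(8 ≤ X ≤ 16) = P(X ≤ 16) - P(X ≤ 7)
                   = F(16) - F(7)
                   = 0.865479 - 0.067738
                   = 0.797742

This means approximately 79.8% of outcomes fall in the interval [8, 16].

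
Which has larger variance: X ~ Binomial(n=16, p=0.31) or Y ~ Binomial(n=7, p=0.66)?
X has larger variance (3.4224 > 1.5708)

Compute the variance for each distribution:

X ~ Binomial(n=16, p=0.31):
Var(X) = 3.4224

Y ~ Binomial(n=7, p=0.66):
Var(Y) = 1.5708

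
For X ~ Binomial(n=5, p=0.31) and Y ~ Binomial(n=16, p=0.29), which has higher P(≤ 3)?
X has higher probability (P(X ≤ 3) = 0.9653 > P(Y ≤ 3) = 0.2740)

Compute P(≤ 3) for each distribution:

X ~ Binomial(n=5, p=0.31):
P(X ≤ 3) = 0.9653

Y ~ Binomial(n=16, p=0.29):
P(Y ≤ 3) = 0.2740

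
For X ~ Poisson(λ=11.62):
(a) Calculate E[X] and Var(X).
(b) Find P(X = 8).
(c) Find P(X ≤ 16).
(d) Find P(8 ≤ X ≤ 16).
(a) E[X] = 11.6200, Var(X) = 11.6200
(b) P(X = 8) = 0.074067
(c) P(X ≤ 16) = 0.918036
(d) P(8 ≤ X ≤ 16) = 0.810569

We have X ~ Poisson(λ=11.62).

(a) Moments:
E[X] = 11.6200
Var(X) = 11.6200
σ = √Var(X) = 3.4088

(b) Point probability using PMF:
P(X = 8) = 0.074067

(c) Cumulative probability using CDF:
P(X ≤ 16) = F(16) = 0.918036

(d) Range probability:
P(8 ≤ X ≤ 16) = P(X ≤ 16) - P(X ≤ 7)
                   = F(16) - F(7)
                   = 0.918036 - 0.107468
                   = 0.810569

This means approximately 81.1% of outcomes fall in the interval [8, 16].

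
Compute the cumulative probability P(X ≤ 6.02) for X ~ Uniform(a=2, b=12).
0.402000

We have X ~ Uniform(a=2, b=12).

The CDF gives us P(X ≤ k).

Using the CDF:
P(X ≤ 6.02) = 0.402000

This means there's approximately a 40.2% chance that X is at most 6.02.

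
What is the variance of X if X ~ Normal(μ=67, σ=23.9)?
571.2100

We have X ~ Normal(μ=67, σ=23.9).

For a Normal distribution with μ=67, σ=23.9:
Var(X) = 571.2100

The variance measures the spread of the distribution around the mean.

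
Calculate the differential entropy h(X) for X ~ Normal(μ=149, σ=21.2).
4.4729 nats

We have X ~ Normal(μ=149, σ=21.2).

The differential entropy measures the uncertainty or information content of the distribution.

For a Normal distribution with μ=149, σ=21.2:
h(X) = 4.4729 nats

(In bits, this would be 6.4531 bits.)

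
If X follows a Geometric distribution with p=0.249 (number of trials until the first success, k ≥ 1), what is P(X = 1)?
0.249000

We have X ~ Geometric(p=0.249) (number of trials until the first success, k ≥ 1).

For a Geometric distribution, the PMF gives us the probability of each outcome.

Using the PMF formula:
P(X = 1) = 0.249000

Rounded to 4 decimal places: 0.2490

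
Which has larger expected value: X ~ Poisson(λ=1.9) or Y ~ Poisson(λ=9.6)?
Y has larger mean (9.6000 > 1.9000)

Compute the expected value for each distribution:

X ~ Poisson(λ=1.9):
E[X] = 1.9000

Y ~ Poisson(λ=9.6):
E[Y] = 9.6000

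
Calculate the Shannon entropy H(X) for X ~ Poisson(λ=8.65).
2.4874 nats

We have X ~ Poisson(λ=8.65).

The Shannon entropy measures the uncertainty or information content of the distribution.

For a Poisson distribution with λ=8.65:
H(X) = 2.4874 nats

(In bits, this would be 3.5886 bits.)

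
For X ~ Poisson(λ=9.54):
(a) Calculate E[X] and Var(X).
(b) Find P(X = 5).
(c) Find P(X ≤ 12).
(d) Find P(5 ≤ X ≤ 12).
(a) E[X] = 9.5400, Var(X) = 9.5400
(b) P(X = 5) = 0.047358
(c) P(X ≤ 12) = 0.833034
(d) P(5 ≤ X ≤ 12) = 0.793776

We have X ~ Poisson(λ=9.54).

(a) Moments:
E[X] = 9.5400
Var(X) = 9.5400
σ = √Var(X) = 3.0887

(b) Point probability using PMF:
P(X = 5) = 0.047358

(c) Cumulative probability using CDF:
P(X ≤ 12) = F(12) = 0.833034

(d) Range probability:
P(5 ≤ X ≤ 12) = P(X ≤ 12) - P(X ≤ 4)
                   = F(12) - F(4)
                   = 0.833034 - 0.039258
                   = 0.793776

This means approximately 79.4% of outcomes fall in the interval [5, 12].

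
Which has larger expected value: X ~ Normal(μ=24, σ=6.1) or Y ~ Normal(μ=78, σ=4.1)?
Y has larger mean (78.0000 > 24.0000)

Compute the expected value for each distribution:

X ~ Normal(μ=24, σ=6.1):
E[X] = 24.0000

Y ~ Normal(μ=78, σ=4.1):
E[Y] = 78.0000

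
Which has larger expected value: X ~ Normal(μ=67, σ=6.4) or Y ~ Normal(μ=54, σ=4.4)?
X has larger mean (67.0000 > 54.0000)

Compute the expected value for each distribution:

X ~ Normal(μ=67, σ=6.4):
E[X] = 67.0000

Y ~ Normal(μ=54, σ=4.4):
E[Y] = 54.0000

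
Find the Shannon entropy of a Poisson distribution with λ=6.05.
2.3036 nats

We have X ~ Poisson(λ=6.05).

The Shannon entropy measures the uncertainty or information content of the distribution.

For a Poisson distribution with λ=6.05:
H(X) = 2.3036 nats

(In bits, this would be 3.3234 bits.)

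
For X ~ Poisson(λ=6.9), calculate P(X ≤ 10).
0.908425

We have X ~ Poisson(λ=6.9).

The CDF gives us P(X ≤ k).

Using the CDF:
P(X ≤ 10) = 0.908425

This means there's approximately a 90.8% chance that X is at most 10.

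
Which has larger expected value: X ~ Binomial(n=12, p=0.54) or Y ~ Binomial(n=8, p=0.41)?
X has larger mean (6.4800 > 3.2800)

Compute the expected value for each distribution:

X ~ Binomial(n=12, p=0.54):
E[X] = 6.4800

Y ~ Binomial(n=8, p=0.41):
E[Y] = 3.2800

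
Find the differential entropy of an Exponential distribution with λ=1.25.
0.7769 nats

We have X ~ Exponential(λ=1.25).

The differential entropy measures the uncertainty or information content of the distribution.

For an Exponential distribution with λ=1.25:
h(X) = 0.7769 nats

(In bits, this would be 1.1208 bits.)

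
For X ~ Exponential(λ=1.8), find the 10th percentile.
0.0585

We have X ~ Exponential(λ=1.8).

We want to find x such that P(X ≤ x) = 0.1.

This is the 10th percentile, which means 10% of values fall below this point.

Using the inverse CDF (quantile function):
x = F⁻¹(0.1) = 0.0585

Verification: P(X ≤ 0.0585) = 0.1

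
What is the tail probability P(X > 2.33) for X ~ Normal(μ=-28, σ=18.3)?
0.048722

We have X ~ Normal(μ=-28, σ=18.3).

P(X > 2.33) = 1 - P(X ≤ 2.33)
                = 1 - F(2.33)
                = 1 - 0.951278
                = 0.048722

So there's approximately a 4.9% chance that X exceeds 2.33.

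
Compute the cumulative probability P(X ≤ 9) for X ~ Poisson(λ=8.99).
0.588726

We have X ~ Poisson(λ=8.99).

The CDF gives us P(X ≤ k).

Using the CDF:
P(X ≤ 9) = 0.588726

This means there's approximately a 58.9% chance that X is at most 9.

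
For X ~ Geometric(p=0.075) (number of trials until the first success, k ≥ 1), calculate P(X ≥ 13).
0.392375

We have X ~ Geometric(p=0.075) (number of trials until the first success, k ≥ 1).

For discrete distributions, P(X ≥ 13) = 1 - P(X ≤ 12).

P(X ≤ 12) = 0.607625
P(X ≥ 13) = 1 - 0.607625 = 0.392375

So there's approximately a 39.2% chance that X is at least 13.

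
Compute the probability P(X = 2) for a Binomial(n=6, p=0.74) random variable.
0.037536

We have X ~ Binomial(n=6, p=0.74).

For a Binomial distribution, the PMF gives us the probability of each outcome.

Using the PMF formula:
P(X = 2) = 0.037536

Rounded to 4 decimal places: 0.0375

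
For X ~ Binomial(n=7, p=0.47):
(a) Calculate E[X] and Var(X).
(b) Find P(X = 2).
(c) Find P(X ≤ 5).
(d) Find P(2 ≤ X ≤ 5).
(a) E[X] = 3.2900, Var(X) = 1.7437
(b) P(X = 2) = 0.193997
(c) P(X ≤ 5) = 0.954943
(d) P(2 ≤ X ≤ 5) = 0.870275

We have X ~ Binomial(n=7, p=0.47).

(a) Moments:
E[X] = 3.2900
Var(X) = 1.7437
σ = √Var(X) = 1.3205

(b) Point probability using PMF:
P(X = 2) = 0.193997

(c) Cumulative probability using CDF:
P(X ≤ 5) = F(5) = 0.954943

(d) Range probability:
P(2 ≤ X ≤ 5) = P(X ≤ 5) - P(X ≤ 1)
                   = F(5) - F(1)
                   = 0.954943 - 0.084668
                   = 0.870275

This means approximately 87.0% of outcomes fall in the interval [2, 5].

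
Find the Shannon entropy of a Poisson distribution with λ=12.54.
2.6765 nats

We have X ~ Poisson(λ=12.54).

The Shannon entropy measures the uncertainty or information content of the distribution.

For a Poisson distribution with λ=12.54:
H(X) = 2.6765 nats

(In bits, this would be 3.8613 bits.)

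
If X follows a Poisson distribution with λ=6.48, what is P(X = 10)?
0.055177

We have X ~ Poisson(λ=6.48).

For a Poisson distribution, the PMF gives us the probability of each outcome.

Using the PMF formula:
P(X = 10) = 0.055177

Rounded to 4 decimal places: 0.0552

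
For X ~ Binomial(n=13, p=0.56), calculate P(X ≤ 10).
0.968378

We have X ~ Binomial(n=13, p=0.56).

The CDF gives us P(X ≤ k).

Using the CDF:
P(X ≤ 10) = 0.968378

This means there's approximately a 96.8% chance that X is at most 10.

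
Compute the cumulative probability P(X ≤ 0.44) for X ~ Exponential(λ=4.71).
0.874117

We have X ~ Exponential(λ=4.71).

The CDF gives us P(X ≤ k).

Using the CDF:
P(X ≤ 0.44) = 0.874117

This means there's approximately a 87.4% chance that X is at most 0.44.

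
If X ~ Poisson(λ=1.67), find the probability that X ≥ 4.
0.088754

We have X ~ Poisson(λ=1.67).

For discrete distributions, P(X ≥ 4) = 1 - P(X ≤ 3).

P(X ≤ 3) = 0.911246
P(X ≥ 4) = 1 - 0.911246 = 0.088754

So there's approximately a 8.9% chance that X is at least 4.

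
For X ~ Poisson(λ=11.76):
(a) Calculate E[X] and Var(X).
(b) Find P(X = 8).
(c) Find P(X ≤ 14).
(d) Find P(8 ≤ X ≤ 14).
(a) E[X] = 11.7600, Var(X) = 11.7600
(b) P(X = 8) = 0.070866
(c) P(X ≤ 14) = 0.793293
(d) P(8 ≤ X ≤ 14) = 0.692768

We have X ~ Poisson(λ=11.76).

(a) Moments:
E[X] = 11.7600
Var(X) = 11.7600
σ = √Var(X) = 3.4293

(b) Point probability using PMF:
P(X = 8) = 0.070866

(c) Cumulative probability using CDF:
P(X ≤ 14) = F(14) = 0.793293

(d) Range probability:
P(8 ≤ X ≤ 14) = P(X ≤ 14) - P(X ≤ 7)
                   = F(14) - F(7)
                   = 0.793293 - 0.100525
                   = 0.692768

This means approximately 69.3% of outcomes fall in the interval [8, 14].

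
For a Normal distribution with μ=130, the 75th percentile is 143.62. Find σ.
σ = 20.1930

For X ~ Normal(μ, σ), the p-th percentile satisfies x = μ + z_p × σ,
where z_p = Φ⁻¹(p) is the standard normal quantile.

Step 1: z_{0.75} = Φ⁻¹(0.75) = 0.6745

Step 2: Solve for σ:
143.62 = 130 + 0.6745 × σ
σ = (143.62 - 130) / 0.6745
σ = 13.62 / 0.6745
σ = 20.1930

Verification: μ + z × σ = 130 + 0.6745 × 20.1930 = 143.62 ✓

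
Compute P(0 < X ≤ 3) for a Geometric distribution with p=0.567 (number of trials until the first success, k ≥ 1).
0.918817

We have X ~ Geometric(p=0.567) (number of trials until the first success, k ≥ 1).

To find P(0 < X ≤ 3), we use:
P(0 < X ≤ 3) = P(X ≤ 3) - P(X ≤ 0)
                 = F(3) - F(0)
                 = 0.918817 - 0.000000
                 = 0.918817

So there's approximately a 91.9% chance that X falls in this range.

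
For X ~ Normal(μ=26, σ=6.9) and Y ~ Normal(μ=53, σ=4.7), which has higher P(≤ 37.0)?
X has higher probability (P(X ≤ 37.0) = 0.9446 > P(Y ≤ 37.0) = 0.0003)

Compute P(≤ 37.0) for each distribution:

X ~ Normal(μ=26, σ=6.9):
P(X ≤ 37.0) = 0.9446

Y ~ Normal(μ=53, σ=4.7):
P(Y ≤ 37.0) = 0.0003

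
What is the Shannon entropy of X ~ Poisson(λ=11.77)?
2.6443 nats

We have X ~ Poisson(λ=11.77).

The Shannon entropy measures the uncertainty or information content of the distribution.

For a Poisson distribution with λ=11.77:
H(X) = 2.6443 nats

(In bits, this would be 3.8149 bits.)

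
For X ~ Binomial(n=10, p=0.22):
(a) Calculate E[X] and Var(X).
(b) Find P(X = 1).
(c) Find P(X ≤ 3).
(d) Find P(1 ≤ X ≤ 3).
(a) E[X] = 2.2000, Var(X) = 1.7160
(b) P(X = 1) = 0.235112
(c) P(X ≤ 3) = 0.841326
(d) P(1 ≤ X ≤ 3) = 0.757968

We have X ~ Binomial(n=10, p=0.22).

(a) Moments:
E[X] = 2.2000
Var(X) = 1.7160
σ = √Var(X) = 1.3100

(b) Point probability using PMF:
P(X = 1) = 0.235112

(c) Cumulative probability using CDF:
P(X ≤ 3) = F(3) = 0.841326

(d) Range probability:
P(1 ≤ X ≤ 3) = P(X ≤ 3) - P(X ≤ 0)
                   = F(3) - F(0)
                   = 0.841326 - 0.083358
                   = 0.757968

This means approximately 75.8% of outcomes fall in the interval [1, 3].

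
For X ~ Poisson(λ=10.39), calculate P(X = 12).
0.101562

We have X ~ Poisson(λ=10.39).

For a Poisson distribution, the PMF gives us the probability of each outcome.

Using the PMF formula:
P(X = 12) = 0.101562

Rounded to 4 decimal places: 0.1016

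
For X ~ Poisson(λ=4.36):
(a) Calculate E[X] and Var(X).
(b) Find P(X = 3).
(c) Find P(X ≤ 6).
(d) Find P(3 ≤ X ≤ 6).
(a) E[X] = 4.3600, Var(X) = 4.3600
(b) P(X = 3) = 0.176516
(c) P(X ≤ 6) = 0.848558
(d) P(3 ≤ X ≤ 6) = 0.658610

We have X ~ Poisson(λ=4.36).

(a) Moments:
E[X] = 4.3600
Var(X) = 4.3600
σ = √Var(X) = 2.0881

(b) Point probability using PMF:
P(X = 3) = 0.176516

(c) Cumulative probability using CDF:
P(X ≤ 6) = F(6) = 0.848558

(d) Range probability:
P(3 ≤ X ≤ 6) = P(X ≤ 6) - P(X ≤ 2)
                   = F(6) - F(2)
                   = 0.848558 - 0.189948
                   = 0.658610

This means approximately 65.9% of outcomes fall in the interval [3, 6].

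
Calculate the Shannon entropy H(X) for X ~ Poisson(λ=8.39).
2.4718 nats

We have X ~ Poisson(λ=8.39).

The Shannon entropy measures the uncertainty or information content of the distribution.

For a Poisson distribution with λ=8.39:
H(X) = 2.4718 nats

(In bits, this would be 3.5661 bits.)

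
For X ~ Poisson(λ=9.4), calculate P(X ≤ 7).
0.279171

We have X ~ Poisson(λ=9.4).

The CDF gives us P(X ≤ k).

Using the CDF:
P(X ≤ 7) = 0.279171

This means there's approximately a 27.9% chance that X is at most 7.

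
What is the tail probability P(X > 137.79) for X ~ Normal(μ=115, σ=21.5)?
0.144572

We have X ~ Normal(μ=115, σ=21.5).

P(X > 137.79) = 1 - P(X ≤ 137.79)
                = 1 - F(137.79)
                = 1 - 0.855428
                = 0.144572

So there's approximately a 14.5% chance that X exceeds 137.79.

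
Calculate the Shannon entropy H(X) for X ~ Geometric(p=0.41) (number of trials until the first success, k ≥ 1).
1.6509 nats

We have X ~ Geometric(p=0.41) (number of trials until the first success, k ≥ 1).

The Shannon entropy measures the uncertainty or information content of the distribution.

For a Geometric distribution with p=0.41 (number of trials until the first success, k ≥ 1):
H(X) = 1.6509 nats

(In bits, this would be 2.3817 bits.)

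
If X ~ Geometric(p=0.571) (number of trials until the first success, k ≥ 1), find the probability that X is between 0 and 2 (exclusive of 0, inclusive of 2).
0.815959

We have X ~ Geometric(p=0.571) (number of trials until the first success, k ≥ 1).

To find P(0 < X ≤ 2), we use:
P(0 < X ≤ 2) = P(X ≤ 2) - P(X ≤ 0)
                 = F(2) - F(0)
                 = 0.815959 - 0.000000
                 = 0.815959

So there's approximately a 81.6% chance that X falls in this range.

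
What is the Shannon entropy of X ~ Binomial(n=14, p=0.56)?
2.0371 nats

We have X ~ Binomial(n=14, p=0.56).

The Shannon entropy measures the uncertainty or information content of the distribution.

For a Binomial distribution with n=14, p=0.56:
H(X) = 2.0371 nats

(In bits, this would be 2.9390 bits.)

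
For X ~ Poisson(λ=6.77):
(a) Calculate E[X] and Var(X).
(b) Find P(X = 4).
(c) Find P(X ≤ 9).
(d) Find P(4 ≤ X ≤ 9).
(a) E[X] = 6.7700, Var(X) = 6.7700
(b) P(X = 4) = 0.100455
(c) P(X ≤ 9) = 0.853033
(d) P(4 ≤ X ≤ 9) = 0.758461

We have X ~ Poisson(λ=6.77).

(a) Moments:
E[X] = 6.7700
Var(X) = 6.7700
σ = √Var(X) = 2.6019

(b) Point probability using PMF:
P(X = 4) = 0.100455

(c) Cumulative probability using CDF:
P(X ≤ 9) = F(9) = 0.853033

(d) Range probability:
P(4 ≤ X ≤ 9) = P(X ≤ 9) - P(X ≤ 3)
                   = F(9) - F(3)
                   = 0.853033 - 0.094571
                   = 0.758461

This means approximately 75.8% of outcomes fall in the interval [4, 9].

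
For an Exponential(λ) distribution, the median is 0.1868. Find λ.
λ = 3.7106

For X ~ Exponential(λ), the CDF is F(x) = 1 - e^(-λx).
The median m satisfies F(m) = 0.5:
1 - e^(-λm) = 0.5
e^(-λm) = 0.5
λm = ln(2)
m = ln(2) / λ

Given m = 0.1868:
λ = ln(2) / 0.1868 = 0.693147 / 0.1868 = 3.7106

Verification: ln(2) / 3.7106 = 0.1868 ✓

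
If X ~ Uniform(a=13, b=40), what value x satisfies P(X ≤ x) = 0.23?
19.2100

We have X ~ Uniform(a=13, b=40).

We want to find x such that P(X ≤ x) = 0.23.

This is the 23rd percentile, which means 23% of values fall below this point.

Using the inverse CDF (quantile function):
x = F⁻¹(0.23) = 19.2100

Verification: P(X ≤ 19.2100) = 0.23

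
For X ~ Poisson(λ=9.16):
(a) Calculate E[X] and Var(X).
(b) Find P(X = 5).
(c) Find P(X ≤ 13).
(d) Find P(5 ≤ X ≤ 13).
(a) E[X] = 9.1600, Var(X) = 9.1600
(b) P(X = 5) = 0.056514
(c) P(X ≤ 13) = 0.917801
(d) P(5 ≤ X ≤ 13) = 0.868002

We have X ~ Poisson(λ=9.16).

(a) Moments:
E[X] = 9.1600
Var(X) = 9.1600
σ = √Var(X) = 3.0265

(b) Point probability using PMF:
P(X = 5) = 0.056514

(c) Cumulative probability using CDF:
P(X ≤ 13) = F(13) = 0.917801

(d) Range probability:
P(5 ≤ X ≤ 13) = P(X ≤ 13) - P(X ≤ 4)
                   = F(13) - F(4)
                   = 0.917801 - 0.049800
                   = 0.868002

This means approximately 86.8% of outcomes fall in the interval [5, 13].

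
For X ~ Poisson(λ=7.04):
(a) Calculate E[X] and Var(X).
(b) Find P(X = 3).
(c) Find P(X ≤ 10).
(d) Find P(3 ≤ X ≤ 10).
(a) E[X] = 7.0400, Var(X) = 7.0400
(b) P(X = 3) = 0.050949
(c) P(X ≤ 10) = 0.898616
(d) P(3 ≤ X ≤ 10) = 0.869860

We have X ~ Poisson(λ=7.04).

(a) Moments:
E[X] = 7.0400
Var(X) = 7.0400
σ = √Var(X) = 2.6533

(b) Point probability using PMF:
P(X = 3) = 0.050949

(c) Cumulative probability using CDF:
P(X ≤ 10) = F(10) = 0.898616

(d) Range probability:
P(3 ≤ X ≤ 10) = P(X ≤ 10) - P(X ≤ 2)
                   = F(10) - F(2)
                   = 0.898616 - 0.028755
                   = 0.869860

This means approximately 87.0% of outcomes fall in the interval [3, 10].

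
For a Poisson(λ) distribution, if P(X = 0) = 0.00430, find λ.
λ = 5.4491

For a Poisson(λ) distribution, the PMF at 0 is:
P(X = 0) = λ^0 e^(-λ) / 0! = e^(-λ)

Given P(X = 0) = 0.00430:
e^(-λ) = 0.00430
-λ = ln(0.00430)
λ = -ln(0.00430) = 5.4491

Verification: e^(-5.4491) = 0.00430 ✓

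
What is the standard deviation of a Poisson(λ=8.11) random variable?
2.8478

We have X ~ Poisson(λ=8.11).

For a Poisson distribution with λ=8.11:
σ = √Var(X) = 2.8478

The standard deviation is the square root of the variance.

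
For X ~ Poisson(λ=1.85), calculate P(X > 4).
0.040133

We have X ~ Poisson(λ=1.85).

P(X > 4) = 1 - P(X ≤ 4)
                = 1 - F(4)
                = 1 - 0.959867
                = 0.040133

So there's approximately a 4.0% chance that X exceeds 4.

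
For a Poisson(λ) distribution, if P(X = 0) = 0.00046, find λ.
λ = 7.6843

For a Poisson(λ) distribution, the PMF at 0 is:
P(X = 0) = λ^0 e^(-λ) / 0! = e^(-λ)

Given P(X = 0) = 0.00046:
e^(-λ) = 0.00046
-λ = ln(0.00046)
λ = -ln(0.00046) = 7.6843

Verification: e^(-7.6843) = 0.00046 ✓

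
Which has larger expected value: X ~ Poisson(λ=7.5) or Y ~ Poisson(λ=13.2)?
Y has larger mean (13.2000 > 7.5000)

Compute the expected value for each distribution:

X ~ Poisson(λ=7.5):
E[X] = 7.5000

Y ~ Poisson(λ=13.2):
E[Y] = 13.2000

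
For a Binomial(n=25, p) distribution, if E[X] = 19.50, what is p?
p = 0.78

For a Binomial(n, p) distribution:
E[X] = n × p

Given n = 25 and E[X] = 19.50:
19.50 = 25 × p
p = 19.50 / 25 = 0.78

Verification: Binomial(25, 0.78) has E[X] = 19.50 ✓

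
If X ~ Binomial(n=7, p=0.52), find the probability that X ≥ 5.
0.260668

We have X ~ Binomial(n=7, p=0.52).

For discrete distributions, P(X ≥ 5) = 1 - P(X ≤ 4).

P(X ≤ 4) = 0.739332
P(X ≥ 5) = 1 - 0.739332 = 0.260668

So there's approximately a 26.1% chance that X is at least 5.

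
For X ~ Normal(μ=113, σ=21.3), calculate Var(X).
453.6900

We have X ~ Normal(μ=113, σ=21.3).

For a Normal distribution with μ=113, σ=21.3:
Var(X) = 453.6900

The variance measures the spread of the distribution around the mean.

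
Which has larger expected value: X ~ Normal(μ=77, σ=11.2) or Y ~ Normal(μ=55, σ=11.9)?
X has larger mean (77.0000 > 55.0000)

Compute the expected value for each distribution:

X ~ Normal(μ=77, σ=11.2):
E[X] = 77.0000

Y ~ Normal(μ=55, σ=11.9):
E[Y] = 55.0000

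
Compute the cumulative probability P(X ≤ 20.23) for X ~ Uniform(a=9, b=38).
0.387241

We have X ~ Uniform(a=9, b=38).

The CDF gives us P(X ≤ k).

Using the CDF:
P(X ≤ 20.23) = 0.387241

This means there's approximately a 38.7% chance that X is at most 20.23.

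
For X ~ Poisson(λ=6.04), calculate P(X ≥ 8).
0.261545

We have X ~ Poisson(λ=6.04).

For discrete distributions, P(X ≥ 8) = 1 - P(X ≤ 7).

P(X ≤ 7) = 0.738455
P(X ≥ 8) = 1 - 0.738455 = 0.261545

So there's approximately a 26.2% chance that X is at least 8.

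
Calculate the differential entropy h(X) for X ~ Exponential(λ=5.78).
-0.7544 nats

We have X ~ Exponential(λ=5.78).

The differential entropy measures the uncertainty or information content of the distribution.

For an Exponential distribution with λ=5.78:
h(X) = -0.7544 nats

(In bits, this would be -1.0884 bits.)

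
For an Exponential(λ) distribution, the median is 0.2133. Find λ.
λ = 3.2496

For X ~ Exponential(λ), the CDF is F(x) = 1 - e^(-λx).
The median m satisfies F(m) = 0.5:
1 - e^(-λm) = 0.5
e^(-λm) = 0.5
λm = ln(2)
m = ln(2) / λ

Given m = 0.2133:
λ = ln(2) / 0.2133 = 0.693147 / 0.2133 = 3.2496

Verification: ln(2) / 3.2496 = 0.2133 ✓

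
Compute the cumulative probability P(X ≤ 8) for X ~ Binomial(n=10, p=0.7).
0.850692

We have X ~ Binomial(n=10, p=0.7).

The CDF gives us P(X ≤ k).

Using the CDF:
P(X ≤ 8) = 0.850692

This means there's approximately a 85.1% chance that X is at most 8.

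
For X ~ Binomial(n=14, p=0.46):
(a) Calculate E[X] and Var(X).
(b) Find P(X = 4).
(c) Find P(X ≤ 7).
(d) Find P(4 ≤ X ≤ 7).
(a) E[X] = 6.4400, Var(X) = 3.4776
(b) P(X = 4) = 0.094494
(c) P(X ≤ 7) = 0.715951
(d) P(4 ≤ X ≤ 7) = 0.661458

We have X ~ Binomial(n=14, p=0.46).

(a) Moments:
E[X] = 6.4400
Var(X) = 3.4776
σ = √Var(X) = 1.8648

(b) Point probability using PMF:
P(X = 4) = 0.094494

(c) Cumulative probability using CDF:
P(X ≤ 7) = F(7) = 0.715951

(d) Range probability:
P(4 ≤ X ≤ 7) = P(X ≤ 7) - P(X ≤ 3)
                   = F(7) - F(3)
                   = 0.715951 - 0.054493
                   = 0.661458

This means approximately 66.1% of outcomes fall in the interval [4, 7].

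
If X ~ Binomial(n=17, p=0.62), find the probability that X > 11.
0.322203

We have X ~ Binomial(n=17, p=0.62).

P(X > 11) = 1 - P(X ≤ 11)
                = 1 - F(11)
                = 1 - 0.677797
                = 0.322203

So there's approximately a 32.2% chance that X exceeds 11.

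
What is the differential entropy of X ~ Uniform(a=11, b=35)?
3.1781 nats

We have X ~ Uniform(a=11, b=35).

The differential entropy measures the uncertainty or information content of the distribution.

For a Uniform distribution with a=11, b=35:
h(X) = 3.1781 nats

(In bits, this would be 4.5850 bits.)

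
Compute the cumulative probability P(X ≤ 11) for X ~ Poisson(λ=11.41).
0.530444

We have X ~ Poisson(λ=11.41).

The CDF gives us P(X ≤ k).

Using the CDF:
P(X ≤ 11) = 0.530444

This means there's approximately a 53.0% chance that X is at most 11.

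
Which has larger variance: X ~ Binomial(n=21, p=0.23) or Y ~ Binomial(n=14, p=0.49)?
X has larger variance (3.7191 > 3.4986)

Compute the variance for each distribution:

X ~ Binomial(n=21, p=0.23):
Var(X) = 3.7191

Y ~ Binomial(n=14, p=0.49):
Var(Y) = 3.4986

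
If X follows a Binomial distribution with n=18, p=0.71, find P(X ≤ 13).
0.632870

We have X ~ Binomial(n=18, p=0.71).

The CDF gives us P(X ≤ k).

Using the CDF:
P(X ≤ 13) = 0.632870

This means there's approximately a 63.3% chance that X is at most 13.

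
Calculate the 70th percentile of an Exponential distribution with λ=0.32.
3.7624

We have X ~ Exponential(λ=0.32).

We want to find x such that P(X ≤ x) = 0.7.

This is the 70th percentile, which means 70% of values fall below this point.

Using the inverse CDF (quantile function):
x = F⁻¹(0.7) = 3.7624

Verification: P(X ≤ 3.7624) = 0.7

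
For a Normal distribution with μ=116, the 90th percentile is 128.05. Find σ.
σ = 9.4027

For X ~ Normal(μ, σ), the p-th percentile satisfies x = μ + z_p × σ,
where z_p = Φ⁻¹(p) is the standard normal quantile.

Step 1: z_{0.9} = Φ⁻¹(0.9) = 1.2816

Step 2: Solve for σ:
128.05 = 116 + 1.2816 × σ
σ = (128.05 - 116) / 1.2816
σ = 12.05 / 1.2816
σ = 9.4027

Verification: μ + z × σ = 116 + 1.2816 × 9.4027 = 128.05 ✓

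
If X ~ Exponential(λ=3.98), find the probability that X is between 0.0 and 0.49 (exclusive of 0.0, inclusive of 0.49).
0.857754

We have X ~ Exponential(λ=3.98).

To find P(0.0 < X ≤ 0.49), we use:
P(0.0 < X ≤ 0.49) = P(X ≤ 0.49) - P(X ≤ 0.0)
                 = F(0.49) - F(0.0)
                 = 0.857754 - 0.000000
                 = 0.857754

So there's approximately a 85.8% chance that X falls in this range.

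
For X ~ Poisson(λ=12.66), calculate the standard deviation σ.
3.5581

We have X ~ Poisson(λ=12.66).

For a Poisson distribution with λ=12.66:
σ = √Var(X) = 3.5581

The standard deviation is the square root of the variance.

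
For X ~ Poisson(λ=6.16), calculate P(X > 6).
0.419379

We have X ~ Poisson(λ=6.16).

P(X > 6) = 1 - P(X ≤ 6)
                = 1 - F(6)
                = 1 - 0.580621
                = 0.419379

So there's approximately a 41.9% chance that X exceeds 6.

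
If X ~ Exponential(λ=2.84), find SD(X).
0.3521

We have X ~ Exponential(λ=2.84).

For an Exponential distribution with λ=2.84:
σ = √Var(X) = 0.3521

The standard deviation is the square root of the variance.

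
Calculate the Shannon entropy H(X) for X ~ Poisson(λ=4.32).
2.1275 nats

We have X ~ Poisson(λ=4.32).

The Shannon entropy measures the uncertainty or information content of the distribution.

For a Poisson distribution with λ=4.32:
H(X) = 2.1275 nats

(In bits, this would be 3.0693 bits.)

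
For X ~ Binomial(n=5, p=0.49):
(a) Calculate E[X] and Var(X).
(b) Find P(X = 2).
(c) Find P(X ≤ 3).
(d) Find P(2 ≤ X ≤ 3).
(a) E[X] = 2.4500, Var(X) = 1.2495
(b) P(X = 2) = 0.318495
(c) P(X ≤ 3) = 0.824750
(d) P(2 ≤ X ≤ 3) = 0.624500

We have X ~ Binomial(n=5, p=0.49).

(a) Moments:
E[X] = 2.4500
Var(X) = 1.2495
σ = √Var(X) = 1.1178

(b) Point probability using PMF:
P(X = 2) = 0.318495

(c) Cumulative probability using CDF:
P(X ≤ 3) = F(3) = 0.824750

(d) Range probability:
P(2 ≤ X ≤ 3) = P(X ≤ 3) - P(X ≤ 1)
                   = F(3) - F(1)
                   = 0.824750 - 0.200250
                   = 0.624500

This means approximately 62.5% of outcomes fall in the interval [2, 3].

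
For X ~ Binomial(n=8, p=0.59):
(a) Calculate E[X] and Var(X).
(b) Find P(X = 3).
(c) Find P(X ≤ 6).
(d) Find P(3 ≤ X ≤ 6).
(a) E[X] = 4.7200, Var(X) = 1.9352
(b) P(X = 3) = 0.133249
(c) P(X ≤ 6) = 0.903689
(d) P(3 ≤ X ≤ 6) = 0.847400

We have X ~ Binomial(n=8, p=0.59).

(a) Moments:
E[X] = 4.7200
Var(X) = 1.9352
σ = √Var(X) = 1.3911

(b) Point probability using PMF:
P(X = 3) = 0.133249

(c) Cumulative probability using CDF:
P(X ≤ 6) = F(6) = 0.903689

(d) Range probability:
P(3 ≤ X ≤ 6) = P(X ≤ 6) - P(X ≤ 2)
                   = F(6) - F(2)
                   = 0.903689 - 0.056289
                   = 0.847400

This means approximately 84.7% of outcomes fall in the interval [3, 6].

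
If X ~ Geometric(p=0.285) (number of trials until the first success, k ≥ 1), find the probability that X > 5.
0.186866

We have X ~ Geometric(p=0.285) (number of trials until the first success, k ≥ 1).

P(X > 5) = 1 - P(X ≤ 5)
                = 1 - F(5)
                = 1 - 0.813134
                = 0.186866

So there's approximately a 18.7% chance that X exceeds 5.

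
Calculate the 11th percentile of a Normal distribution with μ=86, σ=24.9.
55.4594

We have X ~ Normal(μ=86, σ=24.9).

We want to find x such that P(X ≤ x) = 0.11.

This is the 11th percentile, which means 11% of values fall below this point.

Using the inverse CDF (quantile function):
x = F⁻¹(0.11) = 55.4594

Verification: P(X ≤ 55.4594) = 0.11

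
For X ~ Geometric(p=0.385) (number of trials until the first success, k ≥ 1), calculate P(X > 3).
0.232608

We have X ~ Geometric(p=0.385) (number of trials until the first success, k ≥ 1).

P(X > 3) = 1 - P(X ≤ 3)
                = 1 - F(3)
                = 1 - 0.767392
                = 0.232608

So there's approximately a 23.3% chance that X exceeds 3.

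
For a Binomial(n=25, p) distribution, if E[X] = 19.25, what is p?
p = 0.77

For a Binomial(n, p) distribution:
E[X] = n × p

Given n = 25 and E[X] = 19.25:
19.25 = 25 × p
p = 19.25 / 25 = 0.77

Verification: Binomial(25, 0.77) has E[X] = 19.25 ✓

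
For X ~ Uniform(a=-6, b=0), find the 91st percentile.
-0.5400

We have X ~ Uniform(a=-6, b=0).

We want to find x such that P(X ≤ x) = 0.91.

This is the 91st percentile, which means 91% of values fall below this point.

Using the inverse CDF (quantile function):
x = F⁻¹(0.91) = -0.5400

Verification: P(X ≤ -0.5400) = 0.91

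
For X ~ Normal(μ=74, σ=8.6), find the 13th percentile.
64.3130

We have X ~ Normal(μ=74, σ=8.6).

We want to find x such that P(X ≤ x) = 0.13.

This is the 13th percentile, which means 13% of values fall below this point.

Using the inverse CDF (quantile function):
x = F⁻¹(0.13) = 64.3130

Verification: P(X ≤ 64.3130) = 0.13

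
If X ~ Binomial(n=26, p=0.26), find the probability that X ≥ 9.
0.214170

We have X ~ Binomial(n=26, p=0.26).

For discrete distributions, P(X ≥ 9) = 1 - P(X ≤ 8).

P(X ≤ 8) = 0.785830
P(X ≥ 9) = 1 - 0.785830 = 0.214170

So there's approximately a 21.4% chance that X is at least 9.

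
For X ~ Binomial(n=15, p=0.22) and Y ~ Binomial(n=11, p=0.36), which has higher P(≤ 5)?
X has higher probability (P(X ≤ 5) = 0.9095 > P(Y ≤ 5) = 0.8339)

Compute P(≤ 5) for each distribution:

X ~ Binomial(n=15, p=0.22):
P(X ≤ 5) = 0.9095

Y ~ Binomial(n=11, p=0.36):
P(Y ≤ 5) = 0.8339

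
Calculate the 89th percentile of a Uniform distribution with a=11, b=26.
24.3500

We have X ~ Uniform(a=11, b=26).

We want to find x such that P(X ≤ x) = 0.89.

This is the 89th percentile, which means 89% of values fall below this point.

Using the inverse CDF (quantile function):
x = F⁻¹(0.89) = 24.3500

Verification: P(X ≤ 24.3500) = 0.89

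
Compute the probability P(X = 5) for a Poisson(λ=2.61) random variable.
0.074219

We have X ~ Poisson(λ=2.61).

For a Poisson distribution, the PMF gives us the probability of each outcome.

Using the PMF formula:
P(X = 5) = 0.074219

Rounded to 4 decimal places: 0.0742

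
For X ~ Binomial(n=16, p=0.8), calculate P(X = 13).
0.246291

We have X ~ Binomial(n=16, p=0.8).

For a Binomial distribution, the PMF gives us the probability of each outcome.

Using the PMF formula:
P(X = 13) = 0.246291

Rounded to 4 decimal places: 0.2463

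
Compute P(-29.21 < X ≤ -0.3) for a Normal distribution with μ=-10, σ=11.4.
0.756595

We have X ~ Normal(μ=-10, σ=11.4).

To find P(-29.21 < X ≤ -0.3), we use:
P(-29.21 < X ≤ -0.3) = P(X ≤ -0.3) - P(X ≤ -29.21)
                 = F(-0.3) - F(-29.21)
                 = 0.802581 - 0.045986
                 = 0.756595

So there's approximately a 75.7% chance that X falls in this range.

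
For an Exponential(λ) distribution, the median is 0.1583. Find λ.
λ = 4.3787

For X ~ Exponential(λ), the CDF is F(x) = 1 - e^(-λx).
The median m satisfies F(m) = 0.5:
1 - e^(-λm) = 0.5
e^(-λm) = 0.5
λm = ln(2)
m = ln(2) / λ

Given m = 0.1583:
λ = ln(2) / 0.1583 = 0.693147 / 0.1583 = 4.3787

Verification: ln(2) / 4.3787 = 0.1583 ✓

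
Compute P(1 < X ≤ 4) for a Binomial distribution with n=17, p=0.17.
0.662582

We have X ~ Binomial(n=17, p=0.17).

To find P(1 < X ≤ 4), we use:
P(1 < X ≤ 4) = P(X ≤ 4) - P(X ≤ 1)
                 = F(4) - F(1)
                 = 0.851291 - 0.188709
                 = 0.662582

So there's approximately a 66.3% chance that X falls in this range.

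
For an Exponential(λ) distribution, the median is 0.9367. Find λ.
λ = 0.7400

For X ~ Exponential(λ), the CDF is F(x) = 1 - e^(-λx).
The median m satisfies F(m) = 0.5:
1 - e^(-λm) = 0.5
e^(-λm) = 0.5
λm = ln(2)
m = ln(2) / λ

Given m = 0.9367:
λ = ln(2) / 0.9367 = 0.693147 / 0.9367 = 0.7400

Verification: ln(2) / 0.7400 = 0.9367 ✓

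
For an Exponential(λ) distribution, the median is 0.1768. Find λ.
λ = 3.9205

For X ~ Exponential(λ), the CDF is F(x) = 1 - e^(-λx).
The median m satisfies F(m) = 0.5:
1 - e^(-λm) = 0.5
e^(-λm) = 0.5
λm = ln(2)
m = ln(2) / λ

Given m = 0.1768:
λ = ln(2) / 0.1768 = 0.693147 / 0.1768 = 3.9205

Verification: ln(2) / 3.9205 = 0.1768 ✓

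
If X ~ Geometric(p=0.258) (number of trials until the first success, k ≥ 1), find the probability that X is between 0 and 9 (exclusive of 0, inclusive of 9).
0.931823

We have X ~ Geometric(p=0.258) (number of trials until the first success, k ≥ 1).

To find P(0 < X ≤ 9), we use:
P(0 < X ≤ 9) = P(X ≤ 9) - P(X ≤ 0)
                 = F(9) - F(0)
                 = 0.931823 - 0.000000
                 = 0.931823

So there's approximately a 93.2% chance that X falls in this range.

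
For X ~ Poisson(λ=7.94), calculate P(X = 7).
0.140610

We have X ~ Poisson(λ=7.94).

For a Poisson distribution, the PMF gives us the probability of each outcome.

Using the PMF formula:
P(X = 7) = 0.140610

Rounded to 4 decimal places: 0.1406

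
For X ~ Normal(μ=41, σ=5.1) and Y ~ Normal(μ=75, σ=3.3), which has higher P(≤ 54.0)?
X has higher probability (P(X ≤ 54.0) = 0.9946 > P(Y ≤ 54.0) = 0.0000)

Compute P(≤ 54.0) for each distribution:

X ~ Normal(μ=41, σ=5.1):
P(X ≤ 54.0) = 0.9946

Y ~ Normal(μ=75, σ=3.3):
P(Y ≤ 54.0) = 0.0000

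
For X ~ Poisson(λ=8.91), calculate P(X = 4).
0.035460

We have X ~ Poisson(λ=8.91).

For a Poisson distribution, the PMF gives us the probability of each outcome.

Using the PMF formula:
P(X = 4) = 0.035460

Rounded to 4 decimal places: 0.0355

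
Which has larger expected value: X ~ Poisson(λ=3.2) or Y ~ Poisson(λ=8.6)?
Y has larger mean (8.6000 > 3.2000)

Compute the expected value for each distribution:

X ~ Poisson(λ=3.2):
E[X] = 3.2000

Y ~ Poisson(λ=8.6):
E[Y] = 8.6000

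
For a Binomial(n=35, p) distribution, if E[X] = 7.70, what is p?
p = 0.22

For a Binomial(n, p) distribution:
E[X] = n × p

Given n = 35 and E[X] = 7.70:
7.70 = 35 × p
p = 7.70 / 35 = 0.22

Verification: Binomial(35, 0.22) has E[X] = 7.70 ✓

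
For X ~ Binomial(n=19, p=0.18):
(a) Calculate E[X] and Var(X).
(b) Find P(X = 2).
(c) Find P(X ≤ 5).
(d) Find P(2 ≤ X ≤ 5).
(a) E[X] = 3.4200, Var(X) = 2.8044
(b) P(X = 2) = 0.189835
(c) P(X ≤ 5) = 0.888980
(d) P(2 ≤ X ≤ 5) = 0.769851

We have X ~ Binomial(n=19, p=0.18).

(a) Moments:
E[X] = 3.4200
Var(X) = 2.8044
σ = √Var(X) = 1.6746

(b) Point probability using PMF:
P(X = 2) = 0.189835

(c) Cumulative probability using CDF:
P(X ≤ 5) = F(5) = 0.888980

(d) Range probability:
P(2 ≤ X ≤ 5) = P(X ≤ 5) - P(X ≤ 1)
                   = F(5) - F(1)
                   = 0.888980 - 0.119128
                   = 0.769851

This means approximately 77.0% of outcomes fall in the interval [2, 5].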